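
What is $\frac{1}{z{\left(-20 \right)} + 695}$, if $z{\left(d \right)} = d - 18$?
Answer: $\frac{1}{657} \approx 0.0015221$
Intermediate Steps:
$z{\left(d \right)} = -18 + d$
$\frac{1}{z{\left(-20 \right)} + 695} = \frac{1}{\left(-18 - 20\right) + 695} = \frac{1}{-38 + 695} = \frac{1}{657}$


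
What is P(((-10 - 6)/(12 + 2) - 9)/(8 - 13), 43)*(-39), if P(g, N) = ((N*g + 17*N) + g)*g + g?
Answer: -79592136/1225 ≈ -64973.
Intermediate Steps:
P(g, N) = g + g*(g + 17*N + N*g) (P(g, N) = ((17*N + N*g) + g)*g + g = (g + 17*N + N*g)*g + g = g*(g + 17*N + N*g) + g = g + g*(g + 17*N + N*g))
P(((-10 - 6)/(12 + 2) - 9)/(8 - 13), 43)*(-39) = ((((-10 - 6)/(12 + 2) - 9)/(8 - 13))*(1 + ((-10 - 6)/(12 + 2) - 9)/(8 - 13) + 17*43 + 43*(((-10 - 6)/(12 + 2) - 9)/(8 - 13))))*(-39) = (((-16/14 - 9)/(-5))*(1 + (-16/14 - 9)/(-5) + 731 + 43*((-16/14 - 9)/(-5))))*(-39) = (((-16*1/14 - 9)*(-⅕))*(1 + (-16*1/14 - 9)*(-⅕) + 731 + 43*((-16*1/14 - 9)*(-⅕))))*(-39) = (((-8/7 - 9)*(-⅕))*(1 + (-8/7 - 9)*(-⅕) + 731 + 43*((-8/7 - 9)*(-⅕))))*(-39) = ((-71/7*(-⅕))*(1 - 71/7*(-⅕) + 731 + 43*(-71/7*(-⅕))))*(-39) = (71*(1 + 71/35 + 731 + 43*(71/35))/35)*(-39) = (71*(1 + 71/35 + 731 + 3053/35)/35)*(-39) = ((71/35)*(28744/35))*(-39) = (2040824/1225)*(-39) = -79592136/1225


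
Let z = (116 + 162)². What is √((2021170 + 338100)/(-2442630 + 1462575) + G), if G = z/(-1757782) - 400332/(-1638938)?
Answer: I*√4887122708799074402305191229546498/47057270841167223 ≈ 1.4856*I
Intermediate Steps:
z = 77284 (z = 278² = 77284)
G = 144258174808/720223928879 (G = 77284/(-1757782) - 400332/(-1638938) = 77284*(-1/1757782) - 400332*(-1/1638938) = -38642/878891 + 200166/819469 = 144258174808/720223928879 ≈ 0.20030)
√((2021170 + 338100)/(-2442630 + 1462575) + G) = √((2021170 + 338100)/(-2442630 + 1462575) + 144258174808/720223928879) = √(2359270/(-980055) + 144258174808/720223928879) = √(2359270*(-1/980055) + 144258174808/720223928879) = √(-471854/196011 + 144258174808/720223928879) = √(-311564352634980778/141171812523501669) = I*√4887122708799074402305191229546498/47057270841167223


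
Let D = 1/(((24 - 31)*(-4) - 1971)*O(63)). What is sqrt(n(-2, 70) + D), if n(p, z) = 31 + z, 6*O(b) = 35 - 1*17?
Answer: 2*sqrt(857923878)/5829 ≈ 10.050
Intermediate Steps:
O(b) = 3 (O(b) = (35 - 1*17)/6 = (35 - 17)/6 = (1/6)*18 = 3)
D = -1/5829 (D = 1/((24 - 31)*(-4) - 1971*3) = (1/3)/(-7*(-4) - 1971) = (1/3)/(28 - 1971) = (1/3)/(-1943) = -1/1943*1/3 = -1/5829 ≈ -0.00017156)
sqrt(n(-2, 70) + D) = sqrt((31 + 70) - 1/5829) = sqrt(101 - 1/5829) = sqrt(588728/5829) = 2*sqrt(857923878)/5829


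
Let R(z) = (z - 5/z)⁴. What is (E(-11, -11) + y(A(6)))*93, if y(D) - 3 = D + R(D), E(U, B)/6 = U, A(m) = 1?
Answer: 18042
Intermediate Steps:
E(U, B) = 6*U
y(D) = 3 + D + (-5 + D²)⁴/D⁴ (y(D) = 3 + (D + (-5 + D²)⁴/D⁴) = 3 + D + (-5 + D²)⁴/D⁴)
(E(-11, -11) + y(A(6)))*93 = (6*(-11) + (3 + 1 + (-5 + 1²)⁴/1⁴))*93 = (-66 + (3 + 1 + 1*(-5 + 1)⁴))*93 = (-66 + (3 + 1 + 1*(-4)⁴))*93 = (-66 + (3 + 1 + 1*256))*93 = (-66 + (3 + 1 + 256))*93 = (-66 + 260)*93 = 194*93 = 18042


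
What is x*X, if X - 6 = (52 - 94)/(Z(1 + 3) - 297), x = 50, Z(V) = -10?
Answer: 94200/307 ≈ 306.84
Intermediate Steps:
X = 1884/307 (X = 6 + (52 - 94)/(-10 - 297) = 6 - 42/(-307) = 6 - 42*(-1/307) = 6 + 42/307 = 1884/307 ≈ 6.1368)
x*X = 50*(1884/307) = 94200/307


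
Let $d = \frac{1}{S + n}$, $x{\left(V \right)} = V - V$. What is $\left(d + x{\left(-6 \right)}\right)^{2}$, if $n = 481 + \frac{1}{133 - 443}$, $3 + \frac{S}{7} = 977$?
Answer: $\frac{96100}{5119761510721} \approx 1.877 \cdot 10^{-8}$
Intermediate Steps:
$x{\left(V \right)} = 0$
$S = 6818$ ($S = -21 + 7 \cdot 977 = -21 + 6839 = 6818$)
$n = \frac{149109}{310}$ ($n = 481 + \frac{1}{-310} = 481 - \frac{1}{310} = \frac{149109}{310} \approx 481.0$)
$d = \frac{310}{2262689}$ ($d = \frac{1}{6818 + \frac{149109}{310}} = \frac{1}{\frac{2262689}{310}} = \frac{310}{2262689} \approx 0.00013701$)
$\left(d + x{\left(-6 \right)}\right)^{2} = \left(\frac{310}{2262689} + 0\right)^{2} = \left(\frac{310}{2262689}\right)^{2} = \frac{96100}{5119761510721}$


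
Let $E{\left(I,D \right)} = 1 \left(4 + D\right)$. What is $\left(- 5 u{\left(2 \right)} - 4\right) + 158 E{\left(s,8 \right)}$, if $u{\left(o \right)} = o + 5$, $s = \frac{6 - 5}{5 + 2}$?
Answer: $1857$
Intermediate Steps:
$s = \frac{1}{7}$ ($s = 1 \cdot \frac{1}{7} = \frac{1}{7} \approx 0.14286$)
$E{\left(I,D \right)} = 4 + D$
$u{\left(o \right)} = 5 + o$
$\left(- 5 u{\left(2 \right)} - 4\right) + 158 E{\left(s,8 \right)} = \left(- 5 \left(5 + 2\right) - 4\right) + 158 \left(4 + 8\right) = \left(\left(-5\right) 7 - 4\right) + 158 \cdot 12 = \left(-35 - 4\right) + 1896 = -39 + 1896 = 1857$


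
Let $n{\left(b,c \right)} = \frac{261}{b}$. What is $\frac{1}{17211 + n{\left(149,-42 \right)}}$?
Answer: $\frac{149}{2564700} \approx 5.8096 \cdot 10^{-5}$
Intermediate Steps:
$\frac{1}{17211 + n{\left(149,-42 \right)}} = \frac{1}{17211 + \frac{261}{149}} = \frac{1}{\frac{2564700}{149}} = \frac{149}{2564700}$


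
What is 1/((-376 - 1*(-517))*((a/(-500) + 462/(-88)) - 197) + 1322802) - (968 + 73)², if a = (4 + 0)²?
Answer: -701293451297539/647140119 ≈ -1.0837e+6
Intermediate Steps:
a = 16 (a = 4² = 16)
1/((-376 - 1*(-517))*((a/(-500) + 462/(-88)) - 197) + 1322802) - (968 + 73)² = 1/((-376 - 1*(-517))*((16/(-500) + 462/(-88)) - 197) + 1322802) - (968 + 73)² = 1/((-376 + 517)*((16*(-1/500) + 462*(-1/88)) - 197) + 1322802) - 1*1041² = 1/(141*((-4/125 - 21/4) - 197) + 1322802) - 1*1083681 = 1/(141*(-2641/500 - 197) + 1322802) - 1083681 = 1/(141*(-101141/500) + 1322802) - 1083681 = 1/(-14260881/500 + 1322802) - 1083681 = 1/(647140119/500) - 1083681 = 500/647140119 - 1083681 = -701293451297539/647140119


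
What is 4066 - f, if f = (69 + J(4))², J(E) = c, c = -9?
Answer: 466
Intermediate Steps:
J(E) = -9
f = 3600 (f = (69 - 9)² = 60² = 3600)
4066 - f = 4066 - 1*3600 = 4066 - 3600 = 466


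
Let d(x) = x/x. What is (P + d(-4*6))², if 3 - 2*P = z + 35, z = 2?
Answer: 256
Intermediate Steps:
d(x) = 1
P = -17 (P = 3/2 - (2 + 35)/2 = 3/2 - ½*37 = 3/2 - 37/2 = -17)
(P + d(-4*6))² = (-17 + 1)² = (-16)² = 256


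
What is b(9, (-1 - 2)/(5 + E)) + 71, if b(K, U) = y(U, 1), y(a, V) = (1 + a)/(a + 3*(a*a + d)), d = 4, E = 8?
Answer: 71633/1008 ≈ 71.064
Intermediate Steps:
y(a, V) = (1 + a)/(12 + a + 3*a**2) (y(a, V) = (1 + a)/(a + 3*(a*a + 4)) = (1 + a)/(a + 3*(a**2 + 4)) = (1 + a)/(a + 3*(4 + a**2)) = (1 + a)/(a + (12 + 3*a**2)) = (1 + a)/(12 + a + 3*a**2))
b(K, U) = (1 + U)/(12 + U + 3*U**2)
b(9, (-1 - 2)/(5 + E)) + 71 = (1 + (-1 - 2)/(5 + 8))/(12 + (-1 - 2)/(5 + 8) + 3*((-1 - 2)/(5 + 8))**2) + 71 = (1 - 3/13)/(12 - 3/13 + 3*(-3/13)**2) + 71 = (10/13)/(12 - 3/13 + 3*(9/169)) + 71 = (10/13)/(12 - 3/13 + 27/169) + 71 = (10/13)/(2016/169) + 71 = (169/2016)*(10/13) + 71 = 65/1008 + 71 = 71633/1008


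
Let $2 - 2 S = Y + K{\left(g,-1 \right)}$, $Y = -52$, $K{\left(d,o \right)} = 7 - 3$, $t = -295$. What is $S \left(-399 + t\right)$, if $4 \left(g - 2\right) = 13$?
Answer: $-17350$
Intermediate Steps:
$g = \frac{21}{4}$ ($g = 2 + \frac{1}{4} \cdot 13 = 2 + \frac{13}{4} = \frac{21}{4} \approx 5.25$)
$K{\left(d,o \right)} = 4$
$S = 25$ ($S = 1 - \frac{-52 + 4}{2} = 1 - -24 = 1 + 24 = 25$)
$S \left(-399 + t\right) = 25 \left(-399 - 295\right) = 25 \left(-694\right) = -17350$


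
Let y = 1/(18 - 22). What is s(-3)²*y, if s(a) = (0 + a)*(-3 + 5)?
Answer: -9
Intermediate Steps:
s(a) = 2*a (s(a) = a*2 = 2*a)
y = -¼ (y = 1/(-4) = -¼ ≈ -0.25000)
s(-3)²*y = (2*(-3))²*(-¼) = (-6)²*(-¼) = 36*(-¼) = -9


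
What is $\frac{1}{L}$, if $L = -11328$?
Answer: $- \frac{1}{11328} \approx -8.8277 \cdot 10^{-5}$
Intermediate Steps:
$\frac{1}{L} = \frac{1}{-11328} = - \frac{1}{11328}$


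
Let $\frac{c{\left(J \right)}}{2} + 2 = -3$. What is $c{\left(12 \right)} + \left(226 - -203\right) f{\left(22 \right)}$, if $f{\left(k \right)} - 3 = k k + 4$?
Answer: $210629$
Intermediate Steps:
$c{\left(J \right)} = -10$ ($c{\left(J \right)} = -4 + 2 \left(-3\right) = -4 - 6 = -10$)
$f{\left(k \right)} = 7 + k^{2}$ ($f{\left(k \right)} = 3 + \left(k k + 4\right) = 3 + \left(k^{2} + 4\right) = 3 + \left(4 + k^{2}\right) = 7 + k^{2}$)
$c{\left(12 \right)} + \left(226 - -203\right) f{\left(22 \right)} = -10 + \left(226 - -203\right) \left(7 + 22^{2}\right) = -10 + \left(226 + 203\right) \left(7 + 484\right) = -10 + 429 \cdot 491 = -10 + 210639 = 210629$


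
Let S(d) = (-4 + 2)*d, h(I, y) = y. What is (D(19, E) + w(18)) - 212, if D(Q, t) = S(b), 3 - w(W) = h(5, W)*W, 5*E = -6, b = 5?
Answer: -543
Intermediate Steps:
E = -6/5 (E = (⅕)*(-6) = -6/5 ≈ -1.2000)
S(d) = -2*d
w(W) = 3 - W² (w(W) = 3 - W*W = 3 - W²)
D(Q, t) = -10 (D(Q, t) = -2*5 = -10)
(D(19, E) + w(18)) - 212 = (-10 + (3 - 1*18²)) - 212 = (-10 + (3 - 1*324)) - 212 = (-10 + (3 - 324)) - 212 = (-10 - 321) - 212 = -331 - 212 = -543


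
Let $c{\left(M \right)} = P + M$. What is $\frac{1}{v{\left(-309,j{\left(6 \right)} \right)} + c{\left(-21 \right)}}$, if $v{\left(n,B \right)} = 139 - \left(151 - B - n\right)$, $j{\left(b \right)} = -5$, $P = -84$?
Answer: $- \frac{1}{431} \approx -0.0023202$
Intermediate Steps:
$c{\left(M \right)} = -84 + M$
$v{\left(n,B \right)} = -12 + B + n$ ($v{\left(n,B \right)} = 139 - \left(151 - B - n\right) = 139 + \left(-151 + B + n\right) = -12 + B + n$)
$\frac{1}{v{\left(-309,j{\left(6 \right)} \right)} + c{\left(-21 \right)}} = \frac{1}{\left(-12 - 5 - 309\right) - 105} = \frac{1}{-326 - 105} = \frac{1}{-431} = - \frac{1}{431}$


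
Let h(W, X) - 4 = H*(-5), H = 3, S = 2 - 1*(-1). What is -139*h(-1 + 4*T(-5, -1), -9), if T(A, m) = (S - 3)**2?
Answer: 1529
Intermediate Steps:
S = 3 (S = 2 + 1 = 3)
T(A, m) = 0 (T(A, m) = (3 - 3)**2 = 0**2 = 0)
h(W, X) = -11 (h(W, X) = 4 + 3*(-5) = 4 - 15 = -11)
-139*h(-1 + 4*T(-5, -1), -9) = -139*(-11) = 1529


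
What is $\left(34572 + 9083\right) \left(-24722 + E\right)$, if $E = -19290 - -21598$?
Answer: $-978483170$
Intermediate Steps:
$E = 2308$ ($E = -19290 + 21598 = 2308$)
$\left(34572 + 9083\right) \left(-24722 + E\right) = \left(34572 + 9083\right) \left(-24722 + 2308\right) = 43655 \left(-22414\right) = -978483170$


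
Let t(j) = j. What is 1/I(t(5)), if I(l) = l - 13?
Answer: -1/8 ≈ -0.12500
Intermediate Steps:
I(l) = -13 + l
1/I(t(5)) = 1/(-13 + 5) = 1/(-8) = -1/8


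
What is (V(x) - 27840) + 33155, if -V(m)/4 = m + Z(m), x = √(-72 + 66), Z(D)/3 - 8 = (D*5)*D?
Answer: 5579 - 4*I*√6 ≈ 5579.0 - 9.798*I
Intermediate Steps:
Z(D) = 24 + 15*D² (Z(D) = 24 + 3*((D*5)*D) = 24 + 3*((5*D)*D) = 24 + 3*(5*D²) = 24 + 15*D²)
x = I*√6 (x = √(-6) = I*√6 ≈ 2.4495*I)
V(m) = -96 - 60*m² - 4*m (V(m) = -4*(m + (24 + 15*m²)) = -4*(24 + m + 15*m²) = -96 - 60*m² - 4*m)
(V(x) - 27840) + 33155 = ((-96 - 60*(I*√6)² - 4*I*√6) - 27840) + 33155 = ((-96 - 60*(-6) - 4*I*√6) - 27840) + 33155 = ((-96 + 360 - 4*I*√6) - 27840) + 33155 = ((264 - 4*I*√6) - 27840) + 33155 = (-27576 - 4*I*√6) + 33155 = 5579 - 4*I*√6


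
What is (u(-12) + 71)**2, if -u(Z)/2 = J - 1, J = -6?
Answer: 7225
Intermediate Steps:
u(Z) = 14 (u(Z) = -2*(-6 - 1) = -2*(-7) = 14)
(u(-12) + 71)**2 = (14 + 71)**2 = 85**2 = 7225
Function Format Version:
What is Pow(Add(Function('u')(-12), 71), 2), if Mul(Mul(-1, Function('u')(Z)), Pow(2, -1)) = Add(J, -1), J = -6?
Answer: 7225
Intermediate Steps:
Function('u')(Z) = 14 (Function('u')(Z) = Mul(-2, Add(-6, -1)) = Mul(-2, -7) = 14)
Pow(Add(Function('u')(-12), 71), 2) = Pow(Add(14, 71), 2) = Pow(85, 2) = 7225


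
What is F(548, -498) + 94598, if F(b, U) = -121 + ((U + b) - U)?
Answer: 95025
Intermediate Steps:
F(b, U) = -121 + b
F(548, -498) + 94598 = (-121 + 548) + 94598 = 427 + 94598 = 95025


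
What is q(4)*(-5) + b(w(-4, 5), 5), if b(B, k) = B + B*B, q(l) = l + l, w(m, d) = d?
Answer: -10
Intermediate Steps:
q(l) = 2*l
b(B, k) = B + B²
q(4)*(-5) + b(w(-4, 5), 5) = (2*4)*(-5) + 5*(1 + 5) = 8*(-5) + 5*6 = -40 + 30 = -10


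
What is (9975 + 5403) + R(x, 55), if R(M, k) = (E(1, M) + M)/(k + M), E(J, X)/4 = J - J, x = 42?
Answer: 1491708/97 ≈ 15378.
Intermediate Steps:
E(J, X) = 0 (E(J, X) = 4*(J - J) = 4*0 = 0)
R(M, k) = M/(M + k) (R(M, k) = (0 + M)/(k + M) = M/(M + k))
(9975 + 5403) + R(x, 55) = (9975 + 5403) + 42/(42 + 55) = 15378 + 42/97 = 1491708/97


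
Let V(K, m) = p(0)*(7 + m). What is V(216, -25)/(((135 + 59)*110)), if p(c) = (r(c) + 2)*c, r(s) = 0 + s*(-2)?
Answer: 0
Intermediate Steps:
r(s) = -2*s (r(s) = 0 - 2*s = -2*s)
p(c) = c*(2 - 2*c) (p(c) = (-2*c + 2)*c = (2 - 2*c)*c = c*(2 - 2*c))
V(K, m) = 0 (V(K, m) = (2*0*(1 - 1*0))*(7 + m) = (2*0*(1 + 0))*(7 + m) = (2*0*1)*(7 + m) = 0*(7 + m) = 0)
V(216, -25)/(((135 + 59)*110)) = 0/(((135 + 59)*110)) = 0/((194*110)) = 0/21340 = 0*(1/21340) = 0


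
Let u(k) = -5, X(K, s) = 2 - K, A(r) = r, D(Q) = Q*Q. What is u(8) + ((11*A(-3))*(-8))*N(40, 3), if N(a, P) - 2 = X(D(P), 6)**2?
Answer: 13459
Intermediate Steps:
D(Q) = Q**2
N(a, P) = 2 + (2 - P**2)**2
u(8) + ((11*A(-3))*(-8))*N(40, 3) = -5 + ((11*(-3))*(-8))*(2 + (-2 + 3**2)**2) = -5 + (-33*(-8))*(2 + (-2 + 9)**2) = -5 + 264*(2 + 7**2) = -5 + 264*(2 + 49) = -5 + 264*51 = -5 + 13464 = 13459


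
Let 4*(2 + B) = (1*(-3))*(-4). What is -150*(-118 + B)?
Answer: 17550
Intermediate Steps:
B = 1 (B = -2 + ((1*(-3))*(-4))/4 = -2 + (-3*(-4))/4 = -2 + (¼)*12 = -2 + 3 = 1)
-150*(-118 + B) = -150*(-118 + 1) = -150*(-117) = 17550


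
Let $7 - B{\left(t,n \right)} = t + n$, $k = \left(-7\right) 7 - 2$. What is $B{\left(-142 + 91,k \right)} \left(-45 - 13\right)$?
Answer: $-6322$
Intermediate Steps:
$k = -51$ ($k = -49 - 2 = -51$)
$B{\left(t,n \right)} = 7 - n - t$ ($B{\left(t,n \right)} = 7 - \left(t + n\right) = 7 - \left(n + t\right) = 7 - n - t$)
$B{\left(-142 + 91,k \right)} \left(-45 - 13\right) = \left(7 - -51 - \left(-142 + 91\right)\right) \left(-45 - 13\right) = \left(7 + 51 - -51\right) \left(-45 - 13\right) = \left(7 + 51 + 51\right) \left(-58\right) = 109 \left(-58\right) = -6322$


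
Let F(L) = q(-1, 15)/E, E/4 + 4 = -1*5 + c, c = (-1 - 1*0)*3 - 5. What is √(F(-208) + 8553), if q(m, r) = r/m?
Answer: √9887523/34 ≈ 92.484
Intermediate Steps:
c = -8 (c = (-1 + 0)*3 - 5 = -1*3 - 5 = -3 - 5 = -8)
E = -68 (E = -16 + 4*(-1*5 - 8) = -16 + 4*(-5 - 8) = -16 + 4*(-13) = -16 - 52 = -68)
F(L) = 15/68 (F(L) = (15/(-1))/(-68) = (15*(-1))*(-1/68) = -15*(-1/68) = 15/68)
√(F(-208) + 8553) = √(15/68 + 8553) = √(581619/68) = √9887523/34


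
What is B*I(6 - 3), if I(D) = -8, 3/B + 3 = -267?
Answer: 4/45 ≈ 0.088889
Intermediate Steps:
B = -1/90 (B = 3/(-3 - 267) = 3/(-270) = 3*(-1/270) = -1/90 ≈ -0.011111)
B*I(6 - 3) = -1/90*(-8) = 4/45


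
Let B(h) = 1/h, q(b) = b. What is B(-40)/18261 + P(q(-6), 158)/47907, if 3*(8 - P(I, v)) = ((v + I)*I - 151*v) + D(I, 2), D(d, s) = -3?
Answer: 2012508551/11664396360 ≈ 0.17253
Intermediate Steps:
P(I, v) = 9 + 151*v/3 - I*(I + v)/3 (P(I, v) = 8 - (((v + I)*I - 151*v) - 3)/3 = 8 - (((I + v)*I - 151*v) - 3)/3 = 8 - ((I*(I + v) - 151*v) - 3)/3 = 8 - ((-151*v + I*(I + v)) - 3)/3 = 8 - (-3 - 151*v + I*(I + v))/3 = 8 + (1 + 151*v/3 - I*(I + v)/3) = 9 + 151*v/3 - I*(I + v)/3)
B(-40)/18261 + P(q(-6), 158)/47907 = 1/(-40*18261) + (9 - ⅓*(-6)² + (151/3)*158 - ⅓*(-6)*158)/47907 = -1/40*1/18261 + (9 - ⅓*36 + 23858/3 + 316)*(1/47907) = -1/730440 + (9 - 12 + 23858/3 + 316)*(1/47907) = -1/730440 + (24797/3)*(1/47907) = -1/730440 + 24797/143721 = 2012508551/11664396360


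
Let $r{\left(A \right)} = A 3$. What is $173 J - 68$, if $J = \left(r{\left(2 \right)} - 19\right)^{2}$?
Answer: $29169$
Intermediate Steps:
$r{\left(A \right)} = 3 A$
$J = 169$ ($J = \left(3 \cdot 2 - 19\right)^{2} = \left(6 - 19\right)^{2} = \left(-13\right)^{2} = 169$)
$173 J - 68 = 173 \cdot 169 - 68 = 29237 - 68 = 29169$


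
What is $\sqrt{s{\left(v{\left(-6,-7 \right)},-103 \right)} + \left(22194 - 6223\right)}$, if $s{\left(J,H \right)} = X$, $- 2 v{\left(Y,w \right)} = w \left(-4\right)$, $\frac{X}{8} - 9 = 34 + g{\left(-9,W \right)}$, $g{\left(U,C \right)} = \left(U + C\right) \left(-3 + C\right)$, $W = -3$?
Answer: $\sqrt{16891} \approx 129.97$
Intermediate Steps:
$g{\left(U,C \right)} = \left(-3 + C\right) \left(C + U\right)$ ($g{\left(U,C \right)} = \left(C + U\right) \left(-3 + C\right) = \left(-3 + C\right) \left(C + U\right)$)
$X = 920$ ($X = 72 + 8 \left(34 - \left(-63 - 9\right)\right) = 72 + 8 \left(34 + \left(9 + 9 + 27 + 27\right)\right) = 72 + 8 \left(34 + 72\right) = 72 + 8 \cdot 106 = 72 + 848 = 920$)
$v{\left(Y,w \right)} = 2 w$ ($v{\left(Y,w \right)} = - \frac{w \left(-4\right)}{2} = - \frac{\left(-4\right) w}{2} = 2 w$)
$s{\left(J,H \right)} = 920$
$\sqrt{s{\left(v{\left(-6,-7 \right)},-103 \right)} + \left(22194 - 6223\right)} = \sqrt{920 + \left(22194 - 6223\right)} = \sqrt{920 + 15971} = \sqrt{16891}$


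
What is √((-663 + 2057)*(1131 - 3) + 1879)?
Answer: √1574311 ≈ 1254.7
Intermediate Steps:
√((-663 + 2057)*(1131 - 3) + 1879) = √(1394*1128 + 1879) = √(1572432 + 1879) = √1574311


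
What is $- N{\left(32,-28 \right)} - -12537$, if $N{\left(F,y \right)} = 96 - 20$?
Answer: $12461$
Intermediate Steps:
$N{\left(F,y \right)} = 76$
$- N{\left(32,-28 \right)} - -12537 = \left(-1\right) 76 - -12537 = -76 + 12537 = 12461$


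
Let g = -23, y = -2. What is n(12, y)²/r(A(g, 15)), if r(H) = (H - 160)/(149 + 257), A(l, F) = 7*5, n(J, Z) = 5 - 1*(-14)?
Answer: -146566/125 ≈ -1172.5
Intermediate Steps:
n(J, Z) = 19 (n(J, Z) = 5 + 14 = 19)
A(l, F) = 35
r(H) = -80/203 + H/406 (r(H) = (-160 + H)/406 = (-160 + H)*(1/406) = -80/203 + H/406)
n(12, y)²/r(A(g, 15)) = 19²/(-80/203 + (1/406)*35) = 361/(-80/203 + 5/58) = 361/(-125/406) = 361*(-406/125) = -146566/125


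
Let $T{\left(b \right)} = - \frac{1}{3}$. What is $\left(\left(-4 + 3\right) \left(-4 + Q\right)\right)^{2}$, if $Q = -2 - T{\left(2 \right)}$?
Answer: $\frac{289}{9} \approx 32.111$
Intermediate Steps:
$T{\left(b \right)} = - \frac{1}{3}$ ($T{\left(b \right)} = \left(-1\right) \frac{1}{3} = - \frac{1}{3}$)
$Q = - \frac{5}{3}$ ($Q = -2 - - \frac{1}{3} = -2 + \frac{1}{3} = - \frac{5}{3} \approx -1.6667$)
$\left(\left(-4 + 3\right) \left(-4 + Q\right)\right)^{2} = \left(\left(-4 + 3\right) \left(-4 - \frac{5}{3}\right)\right)^{2} = \left(\left(-1\right) \left(- \frac{17}{3}\right)\right)^{2} = \left(\frac{17}{3}\right)^{2} = \frac{289}{9}$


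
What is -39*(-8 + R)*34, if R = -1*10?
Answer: 23868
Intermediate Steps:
R = -10
-39*(-8 + R)*34 = -39*(-8 - 10)*34 = -39*(-18)*34 = 702*34 = 23868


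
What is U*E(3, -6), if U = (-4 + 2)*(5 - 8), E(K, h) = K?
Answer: 18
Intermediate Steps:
U = 6 (U = -2*(-3) = 6)
U*E(3, -6) = 6*3 = 18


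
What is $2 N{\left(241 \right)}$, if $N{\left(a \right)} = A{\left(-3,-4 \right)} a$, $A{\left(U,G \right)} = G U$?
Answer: $5784$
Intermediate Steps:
$N{\left(a \right)} = 12 a$ ($N{\left(a \right)} = \left(-4\right) \left(-3\right) a = 12 a$)
$2 N{\left(241 \right)} = 2 \cdot 12 \cdot 241 = 2 \cdot 2892 = 5784$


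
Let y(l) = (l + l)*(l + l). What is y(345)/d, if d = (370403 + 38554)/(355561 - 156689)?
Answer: 31560986400/136319 ≈ 2.3152e+5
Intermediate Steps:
d = 408957/198872 ≈ 2.0564
y(l) = 4*l² (y(l) = (2*l)*(2*l) = 4*l²)
y(345)/d = (4*345²)/(408957/198872) = (4*119025)*(198872/408957) = 476100*(198872/408957) = 31560986400/136319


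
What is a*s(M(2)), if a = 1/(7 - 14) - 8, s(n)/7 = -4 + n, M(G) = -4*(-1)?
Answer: 0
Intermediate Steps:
M(G) = 4
s(n) = -28 + 7*n (s(n) = 7*(-4 + n) = -28 + 7*n)
a = -57/7 (a = 1/(-7) - 8 = -⅐ - 8 = -57/7 ≈ -8.1429)
a*s(M(2)) = -57*(-28 + 7*4)/7 = -57*(-28 + 28)/7 = -57/7*0 = 0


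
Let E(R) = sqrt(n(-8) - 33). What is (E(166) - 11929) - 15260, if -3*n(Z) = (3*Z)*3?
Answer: -27189 + 3*I ≈ -27189.0 + 3.0*I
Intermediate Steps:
n(Z) = -3*Z (n(Z) = -3*Z*3/3 = -3*Z)
E(R) = 3*I (E(R) = sqrt(-3*(-8) - 33) = sqrt(24 - 33) = sqrt(-9) = 3*I)
(E(166) - 11929) - 15260 = (3*I - 11929) - 15260 = (-11929 + 3*I) - 15260 = -27189 + 3*I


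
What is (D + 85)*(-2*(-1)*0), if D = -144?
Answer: 0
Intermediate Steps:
(D + 85)*(-2*(-1)*0) = (-144 + 85)*(-2*(-1)*0) = -118*0 = -59*0 = 0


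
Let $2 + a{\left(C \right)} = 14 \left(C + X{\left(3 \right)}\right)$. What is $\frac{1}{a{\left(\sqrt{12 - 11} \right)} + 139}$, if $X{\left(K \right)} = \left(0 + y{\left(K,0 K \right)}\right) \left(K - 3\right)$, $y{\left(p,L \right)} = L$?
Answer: $\frac{1}{151} \approx 0.0066225$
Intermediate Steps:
$X{\left(K \right)} = 0$ ($X{\left(K \right)} = \left(0 + 0 K\right) \left(K - 3\right) = \left(0 + 0\right) \left(-3 + K\right) = 0 \left(-3 + K\right) = 0$)
$a{\left(C \right)} = -2 + 14 C$ ($a{\left(C \right)} = -2 + 14 \left(C + 0\right) = -2 + 14 C$)
$\frac{1}{a{\left(\sqrt{12 - 11} \right)} + 139} = \frac{1}{\left(-2 + 14 \sqrt{12 - 11}\right) + 139} = \frac{1}{\left(-2 + 14 \sqrt{1}\right) + 139} = \frac{1}{\left(-2 + 14 \cdot 1\right) + 139} = \frac{1}{\left(-2 + 14\right) + 139} = \frac{1}{12 + 139} = \frac{1}{151}$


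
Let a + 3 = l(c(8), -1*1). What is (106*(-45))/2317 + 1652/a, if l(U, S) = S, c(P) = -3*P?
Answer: -961691/2317 ≈ -415.06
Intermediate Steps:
a = -4 (a = -3 - 1*1 = -3 - 1 = -4)
(106*(-45))/2317 + 1652/a = (106*(-45))/2317 + 1652/(-4) = -4770*1/2317 + 1652*(-¼) = -4770/2317 - 413 = -961691/2317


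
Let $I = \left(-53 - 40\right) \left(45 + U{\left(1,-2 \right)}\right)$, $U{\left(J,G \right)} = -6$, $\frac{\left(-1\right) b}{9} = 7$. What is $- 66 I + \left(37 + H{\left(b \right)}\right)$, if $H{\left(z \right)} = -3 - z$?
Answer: $239479$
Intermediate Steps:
$b = -63$ ($b = \left(-9\right) 7 = -63$)
$I = -3627$ ($I = \left(-53 - 40\right) \left(45 - 6\right) = \left(-93\right) 39 = -3627$)
$- 66 I + \left(37 + H{\left(b \right)}\right) = \left(-66\right) \left(-3627\right) + \left(37 - -60\right) = 239382 + \left(37 + \left(-3 + 63\right)\right) = 239382 + \left(37 + 60\right) = 239382 + 97 = 239479$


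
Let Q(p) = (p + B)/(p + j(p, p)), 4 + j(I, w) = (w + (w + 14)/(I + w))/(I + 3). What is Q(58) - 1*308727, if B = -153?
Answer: -30016459357/97226 ≈ -3.0873e+5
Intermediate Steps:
j(I, w) = -4 + (w + (14 + w)/(I + w))/(3 + I) (j(I, w) = -4 + (w + (w + 14)/(I + w))/(I + 3) = -4 + (w + (14 + w)/(I + w))/(3 + I))
Q(p) = (-153 + p)/(p + (14 - 23*p - 6*p²)/(2*p² + 6*p)) (Q(p) = (p - 153)/(p + (14 + p² - 12*p - 11*p - 4*p² - 3*p*p)/(p² + 3*p + 3*p + p*p)) = (-153 + p)/(p + (14 + p² - 12*p - 11*p - 4*p² - 3*p²)/(p² + 3*p + 3*p + p²)) = (-153 + p)/(p + (14 - 23*p - 6*p²)/(2*p² + 6*p)))
Q(58) - 1*308727 = 2*58*(-459 + 58² - 150*58)/(14 - 23*58 + 2*58³) - 1*308727 = 2*58*(-459 + 3364 - 8700)/(14 - 1334 + 2*195112) - 308727 = 2*58*(-5795)/(14 - 1334 + 390224) - 308727 = 2*58*(-5795)/388904 - 308727 = 2*58*(1/388904)*(-5795) - 308727 = -168055/97226 - 308727 = -30016459357/97226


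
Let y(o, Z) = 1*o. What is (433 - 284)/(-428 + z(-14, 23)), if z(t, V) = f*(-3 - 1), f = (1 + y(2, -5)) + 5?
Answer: -149/460 ≈ -0.32391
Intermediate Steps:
y(o, Z) = o
f = 8 (f = (1 + 2) + 5 = 3 + 5 = 8)
z(t, V) = -32 (z(t, V) = 8*(-3 - 1) = 8*(-4) = -32)
(433 - 284)/(-428 + z(-14, 23)) = (433 - 284)/(-428 - 32) = 149/(-460) = 149*(-1/460) = -149/460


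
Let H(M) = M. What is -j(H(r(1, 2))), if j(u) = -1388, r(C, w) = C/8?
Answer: 1388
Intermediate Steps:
r(C, w) = C/8 (r(C, w) = C*(⅛) = C/8)
-j(H(r(1, 2))) = -1*(-1388) = 1388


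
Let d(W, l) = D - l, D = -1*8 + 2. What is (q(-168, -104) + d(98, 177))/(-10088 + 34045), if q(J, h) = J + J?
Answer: -519/23957 ≈ -0.021664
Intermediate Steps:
q(J, h) = 2*J
D = -6 (D = -8 + 2 = -6)
d(W, l) = -6 - l
(q(-168, -104) + d(98, 177))/(-10088 + 34045) = (2*(-168) + (-6 - 1*177))/(-10088 + 34045) = (-336 + (-6 - 177))/23957 = (-336 - 183)*(1/23957) = -519*1/23957 = -519/23957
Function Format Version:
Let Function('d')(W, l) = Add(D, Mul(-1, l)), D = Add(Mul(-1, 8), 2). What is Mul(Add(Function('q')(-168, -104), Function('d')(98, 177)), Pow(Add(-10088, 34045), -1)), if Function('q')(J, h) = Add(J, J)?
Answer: Rational(-519, 23957) ≈ -0.021664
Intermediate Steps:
Function('q')(J, h) = Mul(2, J)
D = -6 (D = Add(-8, 2) = -6)
Function('d')(W, l) = Add(-6, Mul(-1, l))
Mul(Add(Function('q')(-168, -104), Function('d')(98, 177)), Pow(Add(-10088, 34045), -1)) = Mul(Add(Mul(2, -168), Add(-6, Mul(-1, 177))), Pow(Add(-10088, 34045), -1)) = Mul(Add(-336, Add(-6, -177)), Pow(23957, -1)) = Mul(Add(-336, -183), Rational(1, 23957)) = Mul(-519, Rational(1, 23957)) = Rational(-519, 23957)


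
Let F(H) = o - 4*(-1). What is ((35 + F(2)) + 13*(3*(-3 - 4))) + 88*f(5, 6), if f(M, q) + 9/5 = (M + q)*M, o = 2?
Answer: 22248/5 ≈ 4449.6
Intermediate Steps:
F(H) = 6 (F(H) = 2 - 4*(-1) = 2 + 4 = 6)
f(M, q) = -9/5 + M*(M + q) (f(M, q) = -9/5 + (M + q)*M = -9/5 + M*(M + q))
((35 + F(2)) + 13*(3*(-3 - 4))) + 88*f(5, 6) = ((35 + 6) + 13*(3*(-3 - 4))) + 88*(-9/5 + 5² + 5*6) = (41 + 13*(3*(-7))) + 88*(-9/5 + 25 + 30) = (41 + 13*(-21)) + 88*(266/5) = (41 - 273) + 23408/5 = -232 + 23408/5 = 22248/5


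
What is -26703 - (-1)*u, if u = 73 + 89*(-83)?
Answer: -34017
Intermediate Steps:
u = -7314 (u = 73 - 7387 = -7314)
-26703 - (-1)*u = -26703 - (-1)*(-7314) = -26703 - 1*7314 = -26703 - 7314 = -34017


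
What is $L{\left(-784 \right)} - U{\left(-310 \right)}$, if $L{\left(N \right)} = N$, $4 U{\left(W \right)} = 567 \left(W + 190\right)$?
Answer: $16226$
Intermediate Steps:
$U{\left(W \right)} = \frac{53865}{2} + \frac{567 W}{4}$ ($U{\left(W \right)} = \frac{567 \left(W + 190\right)}{4} = \frac{567 \left(190 + W\right)}{4} = \frac{107730 + 567 W}{4} = \frac{53865}{2} + \frac{567 W}{4}$)
$L{\left(-784 \right)} - U{\left(-310 \right)} = -784 - \left(\frac{53865}{2} + \frac{567}{4} \left(-310\right)\right) = -784 - \left(\frac{53865}{2} - \frac{87885}{2}\right) = -784 - -17010 = -784 + 17010 = 16226$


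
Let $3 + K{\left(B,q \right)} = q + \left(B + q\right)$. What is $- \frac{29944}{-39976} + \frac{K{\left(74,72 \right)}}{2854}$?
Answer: $\frac{618783}{750602} \approx 0.82438$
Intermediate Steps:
$K{\left(B,q \right)} = -3 + B + 2 q$ ($K{\left(B,q \right)} = -3 + \left(q + \left(B + q\right)\right) = -3 + \left(B + 2 q\right) = -3 + B + 2 q$)
$- \frac{29944}{-39976} + \frac{K{\left(74,72 \right)}}{2854} = - \frac{29944}{-39976} + \frac{-3 + 74 + 2 \cdot 72}{2854} = \left(-29944\right) \left(- \frac{1}{39976}\right) + \left(-3 + 74 + 144\right) \frac{1}{2854} = \frac{197}{263} + 215 \cdot \frac{1}{2854} = \frac{197}{263} + \frac{215}{2854} = \frac{618783}{750602}$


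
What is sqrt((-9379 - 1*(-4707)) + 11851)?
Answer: sqrt(7179) ≈ 84.729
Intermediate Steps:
sqrt((-9379 - 1*(-4707)) + 11851) = sqrt((-9379 + 4707) + 11851) = sqrt(-4672 + 11851) = sqrt(7179)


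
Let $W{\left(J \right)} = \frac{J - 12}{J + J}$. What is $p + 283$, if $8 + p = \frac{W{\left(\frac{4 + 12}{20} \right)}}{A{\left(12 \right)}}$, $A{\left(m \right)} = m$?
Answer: $\frac{3293}{12} \approx 274.42$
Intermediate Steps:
$W{\left(J \right)} = \frac{-12 + J}{2 J}$
$p = - \frac{103}{12}$ ($p = -8 + \frac{\frac{1}{2} \frac{1}{\left(4 + 12\right) \frac{1}{20}} \left(-12 + \frac{4 + 12}{20}\right)}{12} = -8 + \frac{-12 + 16 \cdot \frac{1}{20}}{2 \cdot 16 \cdot \frac{1}{20}} \cdot \frac{1}{12} = -8 + \frac{-12 + \frac{4}{5}}{2 \cdot \frac{4}{5}} \cdot \frac{1}{12} = -8 + \frac{1}{2} \cdot \frac{5}{4} \left(- \frac{56}{5}\right) \frac{1}{12} = -8 - \frac{7}{12} = - \frac{103}{12} \approx -8.5833$)
$p + 283 = - \frac{103}{12} + 283 = \frac{3293}{12}$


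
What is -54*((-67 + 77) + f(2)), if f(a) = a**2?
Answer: -756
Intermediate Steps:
-54*((-67 + 77) + f(2)) = -54*((-67 + 77) + 2**2) = -54*(10 + 4) = -54*14 = -756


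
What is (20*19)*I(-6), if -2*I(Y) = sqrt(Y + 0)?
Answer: -190*I*sqrt(6) ≈ -465.4*I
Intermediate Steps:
I(Y) = -sqrt(Y)/2 (I(Y) = -sqrt(Y + 0)/2 = -sqrt(Y)/2)
(20*19)*I(-6) = (20*19)*(-I*sqrt(6)/2) = 380*(-I*sqrt(6)/2) = -190*I*sqrt(6)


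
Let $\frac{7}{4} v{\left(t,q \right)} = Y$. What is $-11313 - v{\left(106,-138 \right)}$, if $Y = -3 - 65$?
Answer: $- \frac{78919}{7} \approx -11274.0$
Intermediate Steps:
$Y = -68$ ($Y = -3 - 65 = -68$)
$v{\left(t,q \right)} = - \frac{272}{7}$ ($v{\left(t,q \right)} = \frac{4}{7} \left(-68\right) = - \frac{272}{7}$)
$-11313 - v{\left(106,-138 \right)} = -11313 - - \frac{272}{7} = -11313 + \frac{272}{7} = - \frac{78919}{7}$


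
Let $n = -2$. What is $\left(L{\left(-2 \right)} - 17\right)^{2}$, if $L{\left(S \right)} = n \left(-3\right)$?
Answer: $121$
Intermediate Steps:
$L{\left(S \right)} = 6$ ($L{\left(S \right)} = \left(-2\right) \left(-3\right) = 6$)
$\left(L{\left(-2 \right)} - 17\right)^{2} = \left(6 - 17\right)^{2} = \left(-11\right)^{2} = 121$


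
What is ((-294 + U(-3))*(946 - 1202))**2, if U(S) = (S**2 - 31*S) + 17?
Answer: 2007040000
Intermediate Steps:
U(S) = 17 + S**2 - 31*S
((-294 + U(-3))*(946 - 1202))**2 = ((-294 + (17 + (-3)**2 - 31*(-3)))*(946 - 1202))**2 = ((-294 + (17 + 9 + 93))*(-256))**2 = ((-294 + 119)*(-256))**2 = (-175*(-256))**2 = 44800**2 = 2007040000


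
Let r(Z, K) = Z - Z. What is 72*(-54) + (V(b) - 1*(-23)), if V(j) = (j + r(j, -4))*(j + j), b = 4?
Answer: -3833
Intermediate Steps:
r(Z, K) = 0
V(j) = 2*j² (V(j) = (j + 0)*(j + j) = j*(2*j) = 2*j²)
72*(-54) + (V(b) - 1*(-23)) = 72*(-54) + (2*4² - 1*(-23)) = -3888 + (2*16 + 23) = -3888 + (32 + 23) = -3888 + 55 = -3833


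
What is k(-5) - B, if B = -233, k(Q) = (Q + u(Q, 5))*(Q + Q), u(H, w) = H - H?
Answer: 283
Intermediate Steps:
u(H, w) = 0
k(Q) = 2*Q**2 (k(Q) = (Q + 0)*(Q + Q) = Q*(2*Q) = 2*Q**2)
k(-5) - B = 2*(-5)**2 - 1*(-233) = 2*25 + 233 = 50 + 233 = 283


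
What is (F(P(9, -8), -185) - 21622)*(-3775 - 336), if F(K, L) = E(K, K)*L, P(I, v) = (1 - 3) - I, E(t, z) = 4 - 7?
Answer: 86606437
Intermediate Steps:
E(t, z) = -3
P(I, v) = -2 - I
F(K, L) = -3*L
(F(P(9, -8), -185) - 21622)*(-3775 - 336) = (-3*(-185) - 21622)*(-3775 - 336) = (555 - 21622)*(-4111) = -21067*(-4111) = 86606437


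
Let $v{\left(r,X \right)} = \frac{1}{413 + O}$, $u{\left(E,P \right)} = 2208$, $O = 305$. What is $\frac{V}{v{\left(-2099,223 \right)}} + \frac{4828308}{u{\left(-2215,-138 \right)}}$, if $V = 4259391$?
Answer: $\frac{562717066151}{184} \approx 3.0582 \cdot 10^{9}$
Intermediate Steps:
$v{\left(r,X \right)} = \frac{1}{718}$ ($v{\left(r,X \right)} = \frac{1}{413 + 305} = \frac{1}{718}$)
$\frac{V}{v{\left(-2099,223 \right)}} + \frac{4828308}{u{\left(-2215,-138 \right)}} = 4259391 \frac{1}{\frac{1}{718}} + \frac{4828308}{2208} = 4259391 \cdot 718 + 4828308 \cdot \frac{1}{2208} = 3058242738 + \frac{402359}{184} = \frac{562717066151}{184}$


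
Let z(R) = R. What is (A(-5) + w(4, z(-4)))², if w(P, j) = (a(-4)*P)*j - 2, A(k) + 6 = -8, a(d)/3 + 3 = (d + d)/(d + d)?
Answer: 6400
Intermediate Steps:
a(d) = -6 (a(d) = -9 + 3*((d + d)/(d + d)) = -9 + 3*((2*d)/((2*d))) = -9 + 3*((2*d)*(1/(2*d))) = -9 + 3*1 = -9 + 3 = -6)
A(k) = -14 (A(k) = -6 - 8 = -14)
w(P, j) = -2 - 6*P*j (w(P, j) = (-6*P)*j - 2 = -6*P*j - 2 = -2 - 6*P*j)
(A(-5) + w(4, z(-4)))² = (-14 + (-2 - 6*4*(-4)))² = (-14 + (-2 + 96))² = (-14 + 94)² = 80² = 6400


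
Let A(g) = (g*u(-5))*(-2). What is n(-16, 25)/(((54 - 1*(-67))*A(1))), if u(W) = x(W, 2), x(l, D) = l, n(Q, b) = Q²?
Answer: 128/605 ≈ 0.21157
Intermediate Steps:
u(W) = W
A(g) = 10*g (A(g) = (g*(-5))*(-2) = -5*g*(-2) = 10*g)
n(-16, 25)/(((54 - 1*(-67))*A(1))) = (-16)²/(((54 - 1*(-67))*(10*1))) = 256/(((54 + 67)*10)) = 256/((121*10)) = 256/1210 = 256*(1/1210) = 128/605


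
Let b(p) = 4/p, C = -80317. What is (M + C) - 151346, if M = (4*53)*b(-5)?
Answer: -1159163/5 ≈ -2.3183e+5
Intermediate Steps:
M = -848/5 (M = (4*53)*(4/(-5)) = 212*(4*(-⅕)) = 212*(-⅘) = -848/5 ≈ -169.60)
(M + C) - 151346 = (-848/5 - 80317) - 151346 = -402433/5 - 151346 = -1159163/5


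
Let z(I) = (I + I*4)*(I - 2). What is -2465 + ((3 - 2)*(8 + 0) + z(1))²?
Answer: -2456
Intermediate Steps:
z(I) = 5*I*(-2 + I) (z(I) = (I + 4*I)*(-2 + I) = (5*I)*(-2 + I) = 5*I*(-2 + I))
-2465 + ((3 - 2)*(8 + 0) + z(1))² = -2465 + ((3 - 2)*(8 + 0) + 5*1*(-2 + 1))² = -2465 + (1*8 + 5*1*(-1))² = -2465 + (8 - 5)² = -2465 + 3² = -2465 + 9 = -2456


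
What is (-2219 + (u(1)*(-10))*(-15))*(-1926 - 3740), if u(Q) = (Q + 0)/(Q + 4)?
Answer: 12402874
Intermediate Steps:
u(Q) = Q/(4 + Q)
(-2219 + (u(1)*(-10))*(-15))*(-1926 - 3740) = (-2219 + ((1/(4 + 1))*(-10))*(-15))*(-1926 - 3740) = (-2219 + ((1/5)*(-10))*(-15))*(-5666) = (-2219 + ((1*(⅕))*(-10))*(-15))*(-5666) = (-2219 + ((⅕)*(-10))*(-15))*(-5666) = (-2219 - 2*(-15))*(-5666) = (-2219 + 30)*(-5666) = -2189*(-5666) = 12402874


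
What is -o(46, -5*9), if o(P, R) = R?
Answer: 45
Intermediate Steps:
-o(46, -5*9) = -(-5)*9 = -1*(-45) = 45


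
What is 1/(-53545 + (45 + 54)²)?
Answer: -1/43744 ≈ -2.2860e-5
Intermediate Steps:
1/(-53545 + (45 + 54)²) = 1/(-53545 + 99²) = 1/(-53545 + 9801) = 1/(-43744) = -1/43744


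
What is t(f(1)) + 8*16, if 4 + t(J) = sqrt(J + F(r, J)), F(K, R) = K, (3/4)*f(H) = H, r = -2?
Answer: 124 + I*sqrt(6)/3 ≈ 124.0 + 0.8165*I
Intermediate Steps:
f(H) = 4*H/3
t(J) = -4 + sqrt(-2 + J) (t(J) = -4 + sqrt(J - 2) = -4 + sqrt(-2 + J))
t(f(1)) + 8*16 = (-4 + sqrt(-2 + (4/3)*1)) + 8*16 = (-4 + sqrt(-2 + 4/3)) + 128 = (-4 + sqrt(-2/3)) + 128 = (-4 + I*sqrt(6)/3) + 128 = 124 + I*sqrt(6)/3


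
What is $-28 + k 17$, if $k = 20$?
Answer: $312$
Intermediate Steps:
$-28 + k 17 = -28 + 20 \cdot 17 = -28 + 340 = 312$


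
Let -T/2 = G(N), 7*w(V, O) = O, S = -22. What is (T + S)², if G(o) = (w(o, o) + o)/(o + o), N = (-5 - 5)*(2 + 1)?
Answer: 26244/49 ≈ 535.59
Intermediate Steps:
w(V, O) = O/7
N = -30 (N = -10*3 = -30)
G(o) = 4/7 (G(o) = (o/7 + o)/(o + o) = (8*o/7)/((2*o)) = (8*o/7)*(1/(2*o)) = 4/7)
T = -8/7 (T = -2*4/7 = -8/7 ≈ -1.1429)
(T + S)² = (-8/7 - 22)² = (-162/7)² = 26244/49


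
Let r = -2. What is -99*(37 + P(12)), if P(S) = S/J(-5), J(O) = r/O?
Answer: -6633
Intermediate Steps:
J(O) = -2/O
P(S) = 5*S/2 (P(S) = S/((-2/(-5))) = S/((-2*(-⅕))) = S/(⅖) = S*(5/2) = 5*S/2)
-99*(37 + P(12)) = -99*(37 + (5/2)*12) = -99*(37 + 30) = -99*67 = -6633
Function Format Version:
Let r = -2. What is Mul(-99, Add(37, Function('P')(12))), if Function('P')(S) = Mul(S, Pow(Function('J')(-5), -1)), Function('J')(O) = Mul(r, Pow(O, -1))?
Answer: -6633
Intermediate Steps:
Function('J')(O) = Mul(-2, Pow(O, -1))
Function('P')(S) = Mul(Rational(5, 2), S) (Function('P')(S) = Mul(S, Pow(Mul(-2, Pow(-5, -1)), -1)) = Mul(S, Pow(Mul(-2, Rational(-1, 5)), -1)) = Mul(S, Pow(Rational(2, 5), -1)) = Mul(S, Rational(5, 2)) = Mul(Rational(5, 2), S))
Mul(-99, Add(37, Function('P')(12))) = Mul(-99, Add(37, Mul(Rational(5, 2), 12))) = Mul(-99, Add(37, 30)) = Mul(-99, 67) = -6633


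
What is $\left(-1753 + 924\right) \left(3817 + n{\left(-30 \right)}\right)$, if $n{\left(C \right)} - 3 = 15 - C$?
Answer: $-3204085$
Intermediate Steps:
$n{\left(C \right)} = 18 - C$ ($n{\left(C \right)} = 3 - \left(-15 + C\right) = 18 - C$)
$\left(-1753 + 924\right) \left(3817 + n{\left(-30 \right)}\right) = \left(-1753 + 924\right) \left(3817 + \left(18 - -30\right)\right) = - 829 \left(3817 + \left(18 + 30\right)\right) = - 829 \left(3817 + 48\right) = \left(-829\right) 3865 = -3204085$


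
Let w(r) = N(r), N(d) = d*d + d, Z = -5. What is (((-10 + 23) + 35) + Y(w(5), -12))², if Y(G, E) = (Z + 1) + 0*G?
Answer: 1936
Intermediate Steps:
N(d) = d + d² (N(d) = d² + d = d + d²)
w(r) = r*(1 + r)
Y(G, E) = -4 (Y(G, E) = (-5 + 1) + 0*G = -4 + 0 = -4)
(((-10 + 23) + 35) + Y(w(5), -12))² = (((-10 + 23) + 35) - 4)² = ((13 + 35) - 4)² = (48 - 4)² = 44² = 1936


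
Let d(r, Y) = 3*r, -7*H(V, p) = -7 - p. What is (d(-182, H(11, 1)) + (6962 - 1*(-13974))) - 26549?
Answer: -6159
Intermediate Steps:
H(V, p) = 1 + p/7 (H(V, p) = -(-7 - p)/7 = 1 + p/7)
(d(-182, H(11, 1)) + (6962 - 1*(-13974))) - 26549 = (3*(-182) + (6962 - 1*(-13974))) - 26549 = (-546 + (6962 + 13974)) - 26549 = (-546 + 20936) - 26549 = 20390 - 26549 = -6159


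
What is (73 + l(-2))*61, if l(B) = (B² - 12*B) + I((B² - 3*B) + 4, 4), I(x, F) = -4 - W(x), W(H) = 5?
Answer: 5612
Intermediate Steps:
I(x, F) = -9 (I(x, F) = -4 - 1*5 = -4 - 5 = -9)
l(B) = -9 + B² - 12*B (l(B) = (B² - 12*B) - 9 = -9 + B² - 12*B)
(73 + l(-2))*61 = (73 + (-9 + (-2)² - 12*(-2)))*61 = (73 + (-9 + 4 + 24))*61 = (73 + 19)*61 = 92*61 = 5612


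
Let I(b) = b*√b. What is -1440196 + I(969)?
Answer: -1440196 + 969*√969 ≈ -1.4100e+6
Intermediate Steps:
I(b) = b^(3/2)
-1440196 + I(969) = -1440196 + 969^(3/2) = -1440196 + 969*√969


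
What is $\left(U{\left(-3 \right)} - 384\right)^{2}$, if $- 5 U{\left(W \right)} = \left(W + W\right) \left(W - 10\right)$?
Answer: $\frac{3992004}{25} \approx 1.5968 \cdot 10^{5}$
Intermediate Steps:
$U{\left(W \right)} = - \frac{2 W \left(-10 + W\right)}{5}$ ($U{\left(W \right)} = - \frac{\left(W + W\right) \left(W - 10\right)}{5} = - \frac{2 W \left(-10 + W\right)}{5}$)
$\left(U{\left(-3 \right)} - 384\right)^{2} = \left(\frac{2}{5} \left(-3\right) \left(10 - -3\right) - 384\right)^{2} = \left(\frac{2}{5} \left(-3\right) \left(10 + 3\right) - 384\right)^{2} = \left(\frac{2}{5} \left(-3\right) 13 - 384\right)^{2} = \left(- \frac{78}{5} - 384\right)^{2} = \left(- \frac{1998}{5}\right)^{2} = \frac{3992004}{25}$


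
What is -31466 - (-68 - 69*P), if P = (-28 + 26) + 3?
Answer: -31329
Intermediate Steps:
P = 1 (P = -2 + 3 = 1)
-31466 - (-68 - 69*P) = -31466 - (-68 - 69*1) = -31466 - (-68 - 69) = -31466 - 1*(-137) = -31466 + 137 = -31329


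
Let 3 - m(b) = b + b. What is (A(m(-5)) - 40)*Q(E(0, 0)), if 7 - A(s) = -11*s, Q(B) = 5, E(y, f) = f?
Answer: 550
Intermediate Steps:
m(b) = 3 - 2*b (m(b) = 3 - (b + b) = 3 - 2*b)
A(s) = 7 + 11*s (A(s) = 7 - (-11)*s = 7 + 11*s)
(A(m(-5)) - 40)*Q(E(0, 0)) = ((7 + 11*(3 - 2*(-5))) - 40)*5 = ((7 + 11*(3 + 10)) - 40)*5 = ((7 + 11*13) - 40)*5 = ((7 + 143) - 40)*5 = (150 - 40)*5 = 110*5 = 550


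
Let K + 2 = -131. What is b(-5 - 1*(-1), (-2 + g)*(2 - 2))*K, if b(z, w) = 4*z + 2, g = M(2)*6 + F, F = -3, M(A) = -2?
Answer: 1862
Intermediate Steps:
g = -15 (g = -2*6 - 3 = -12 - 3 = -15)
K = -133 (K = -2 - 131 = -133)
b(z, w) = 2 + 4*z
b(-5 - 1*(-1), (-2 + g)*(2 - 2))*K = (2 + 4*(-5 - 1*(-1)))*(-133) = (2 + 4*(-5 + 1))*(-133) = (2 + 4*(-4))*(-133) = (2 - 16)*(-133) = -14*(-133) = 1862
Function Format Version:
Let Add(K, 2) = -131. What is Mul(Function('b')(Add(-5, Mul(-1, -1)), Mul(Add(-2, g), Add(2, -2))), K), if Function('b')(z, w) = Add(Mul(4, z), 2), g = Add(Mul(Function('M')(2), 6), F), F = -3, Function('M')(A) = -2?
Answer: 1862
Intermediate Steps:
g = -15 (g = Add(Mul(-2, 6), -3) = Add(-12, -3) = -15)
K = -133 (K = Add(-2, -131) = -133)
Function('b')(z, w) = Add(2, Mul(4, z))
Mul(Function('b')(Add(-5, Mul(-1, -1)), Mul(Add(-2, g), Add(2, -2))), K) = Mul(Add(2, Mul(4, Add(-5, Mul(-1, -1)))), -133) = Mul(Add(2, Mul(4, Add(-5, 1))), -133) = Mul(Add(2, Mul(4, -4)), -133) = Mul(Add(2, -16), -133) = Mul(-14, -133) = 1862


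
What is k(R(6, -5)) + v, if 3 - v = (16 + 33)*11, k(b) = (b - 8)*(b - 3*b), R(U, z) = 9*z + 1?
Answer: -5112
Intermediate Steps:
R(U, z) = 1 + 9*z
k(b) = -2*b*(-8 + b) (k(b) = (-8 + b)*(-2*b) = -2*b*(-8 + b))
v = -536 (v = 3 - (16 + 33)*11 = 3 - 49*11 = 3 - 1*539 = 3 - 539 = -536)
k(R(6, -5)) + v = 2*(1 + 9*(-5))*(8 - (1 + 9*(-5))) - 536 = 2*(1 - 45)*(8 - (1 - 45)) - 536 = 2*(-44)*(8 - 1*(-44)) - 536 = 2*(-44)*(8 + 44) - 536 = 2*(-44)*52 - 536 = -4576 - 536 = -5112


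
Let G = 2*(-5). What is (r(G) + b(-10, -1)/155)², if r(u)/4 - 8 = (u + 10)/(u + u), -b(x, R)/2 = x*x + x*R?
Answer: 898704/961 ≈ 935.18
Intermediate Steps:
b(x, R) = -2*x² - 2*R*x (b(x, R) = -2*(x*x + x*R) = -2*(x² + R*x) = -2*x² - 2*R*x)
G = -10
r(u) = 32 + 2*(10 + u)/u (r(u) = 32 + 4*((u + 10)/(u + u)) = 32 + 4*((10 + u)/((2*u))) = 32 + 4*((10 + u)*(1/(2*u))) = 32 + 4*((10 + u)/(2*u)) = 32 + 2*(10 + u)/u)
(r(G) + b(-10, -1)/155)² = ((34 + 20/(-10)) - 2*(-10)*(-1 - 10)/155)² = ((34 + 20*(-⅒)) - 2*(-10)*(-11)*(1/155))² = ((34 - 2) - 220*1/155)² = (32 - 44/31)² = (948/31)² = 898704/961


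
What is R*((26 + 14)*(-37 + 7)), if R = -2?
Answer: 2400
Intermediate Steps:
R*((26 + 14)*(-37 + 7)) = -2*(26 + 14)*(-37 + 7) = -80*(-30) = -2*(-1200) = 2400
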